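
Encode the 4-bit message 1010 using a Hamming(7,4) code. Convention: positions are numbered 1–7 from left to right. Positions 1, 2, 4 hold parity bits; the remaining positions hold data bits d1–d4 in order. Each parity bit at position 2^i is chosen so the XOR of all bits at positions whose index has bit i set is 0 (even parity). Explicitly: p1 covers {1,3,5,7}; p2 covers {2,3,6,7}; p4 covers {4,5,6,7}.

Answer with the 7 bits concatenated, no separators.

1011010

Place data at non-parity positions: p1 p2 1 p4 0 1 0
p1 (pos 1,3,5,7): XOR of data positions = 1⊕0⊕0 = 1
p2 (pos 2,3,6,7): XOR of data positions = 1⊕1⊕0 = 0
p4 (pos 4,5,6,7): XOR of data positions = 0⊕1⊕0 = 1
Codeword: 1011010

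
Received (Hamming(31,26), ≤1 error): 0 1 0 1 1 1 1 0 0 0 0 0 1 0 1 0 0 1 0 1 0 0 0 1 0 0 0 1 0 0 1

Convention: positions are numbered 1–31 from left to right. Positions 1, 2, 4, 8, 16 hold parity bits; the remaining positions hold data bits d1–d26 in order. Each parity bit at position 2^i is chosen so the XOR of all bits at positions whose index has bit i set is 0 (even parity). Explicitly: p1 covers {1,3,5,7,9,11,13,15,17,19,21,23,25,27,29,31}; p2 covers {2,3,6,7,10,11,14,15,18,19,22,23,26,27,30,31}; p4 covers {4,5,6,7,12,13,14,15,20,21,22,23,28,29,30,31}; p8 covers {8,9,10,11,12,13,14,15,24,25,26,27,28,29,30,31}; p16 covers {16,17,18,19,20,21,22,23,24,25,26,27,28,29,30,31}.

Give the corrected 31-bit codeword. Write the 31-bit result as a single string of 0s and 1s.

0101111000001010010100010001101

s1 (pos 1,3,5,7,9,11,13,15,17,19,21,23,25,27,29,31): 0⊕0⊕1⊕1⊕0⊕0⊕1⊕1⊕0⊕0⊕0⊕0⊕0⊕0⊕0⊕1 = 1
s2 (pos 2,3,6,7,10,11,14,15,18,19,22,23,26,27,30,31): 1⊕0⊕1⊕1⊕0⊕0⊕0⊕1⊕1⊕0⊕0⊕0⊕0⊕0⊕0⊕1 = 0
s4 (pos 4,5,6,7,12,13,14,15,20,21,22,23,28,29,30,31): 1⊕1⊕1⊕1⊕0⊕1⊕0⊕1⊕1⊕0⊕0⊕0⊕1⊕0⊕0⊕1 = 1
s8 (pos 8,9,10,11,12,13,14,15,24,25,26,27,28,29,30,31): 0⊕0⊕0⊕0⊕0⊕1⊕0⊕1⊕1⊕0⊕0⊕0⊕1⊕0⊕0⊕1 = 1
s16 (pos 16,17,18,19,20,21,22,23,24,25,26,27,28,29,30,31): 0⊕0⊕1⊕0⊕1⊕0⊕0⊕0⊕1⊕0⊕0⊕0⊕1⊕0⊕0⊕1 = 1
Syndrome s16…s1 = 11101 → error at position 29.
Flip position 29: 0101111000001010010100010001001 → 0101111000001010010100010001101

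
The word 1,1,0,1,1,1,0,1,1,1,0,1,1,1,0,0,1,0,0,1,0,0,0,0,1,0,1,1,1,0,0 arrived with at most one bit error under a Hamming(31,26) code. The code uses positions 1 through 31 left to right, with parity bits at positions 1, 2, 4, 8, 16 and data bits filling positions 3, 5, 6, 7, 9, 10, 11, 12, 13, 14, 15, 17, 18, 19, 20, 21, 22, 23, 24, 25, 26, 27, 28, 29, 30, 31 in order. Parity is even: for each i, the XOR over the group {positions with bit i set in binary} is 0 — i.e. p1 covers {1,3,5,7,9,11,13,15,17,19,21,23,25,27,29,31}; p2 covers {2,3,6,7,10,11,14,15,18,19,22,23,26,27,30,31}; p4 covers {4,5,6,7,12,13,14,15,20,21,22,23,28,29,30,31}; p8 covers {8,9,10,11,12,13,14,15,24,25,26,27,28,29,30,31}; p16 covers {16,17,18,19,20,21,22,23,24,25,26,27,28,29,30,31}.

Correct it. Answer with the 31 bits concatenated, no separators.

s1 (pos 1,3,5,7,9,11,13,15,17,19,21,23,25,27,29,31): 1⊕0⊕1⊕0⊕1⊕0⊕1⊕0⊕1⊕0⊕0⊕0⊕1⊕1⊕1⊕0 = 0
s2 (pos 2,3,6,7,10,11,14,15,18,19,22,23,26,27,30,31): 1⊕0⊕1⊕0⊕1⊕0⊕1⊕0⊕0⊕0⊕0⊕0⊕0⊕1⊕0⊕0 = 1
s4 (pos 4,5,6,7,12,13,14,15,20,21,22,23,28,29,30,31): 1⊕1⊕1⊕0⊕1⊕1⊕1⊕0⊕1⊕0⊕0⊕0⊕1⊕1⊕0⊕0 = 1
s8 (pos 8,9,10,11,12,13,14,15,24,25,26,27,28,29,30,31): 1⊕1⊕1⊕0⊕1⊕1⊕1⊕0⊕0⊕1⊕0⊕1⊕1⊕1⊕0⊕0 = 0
s16 (pos 16,17,18,19,20,21,22,23,24,25,26,27,28,29,30,31): 0⊕1⊕0⊕0⊕1⊕0⊕0⊕0⊕0⊕1⊕0⊕1⊕1⊕1⊕0⊕0 = 0
Syndrome s16…s1 = 00110 → error at position 6.
Flip position 6: 1101110111011100100100001011100 → 1101100111011100100100001011100

1101100111011100100100001011100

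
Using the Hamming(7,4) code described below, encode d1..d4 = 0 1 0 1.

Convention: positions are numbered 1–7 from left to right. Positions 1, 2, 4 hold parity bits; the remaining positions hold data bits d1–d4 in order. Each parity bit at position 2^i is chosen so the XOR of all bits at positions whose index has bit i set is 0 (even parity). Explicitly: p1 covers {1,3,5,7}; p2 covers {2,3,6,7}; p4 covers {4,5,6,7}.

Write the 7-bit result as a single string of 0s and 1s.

Place data at non-parity positions: p1 p2 0 p4 1 0 1
p1 (pos 1,3,5,7): XOR of data positions = 0⊕1⊕1 = 0
p2 (pos 2,3,6,7): XOR of data positions = 0⊕0⊕1 = 1
p4 (pos 4,5,6,7): XOR of data positions = 1⊕0⊕1 = 0
Codeword: 0100101

0100101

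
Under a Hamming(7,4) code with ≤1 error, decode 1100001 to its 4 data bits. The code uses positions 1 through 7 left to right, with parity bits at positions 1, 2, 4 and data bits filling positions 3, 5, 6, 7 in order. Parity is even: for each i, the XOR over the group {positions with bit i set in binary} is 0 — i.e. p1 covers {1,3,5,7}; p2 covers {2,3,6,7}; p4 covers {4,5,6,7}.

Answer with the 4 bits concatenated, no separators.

s1 (pos 1,3,5,7): 1⊕0⊕0⊕1 = 0
s2 (pos 2,3,6,7): 1⊕0⊕0⊕1 = 0
s4 (pos 4,5,6,7): 0⊕0⊕0⊕1 = 1
Syndrome s4…s1 = 100 → error at position 4.
Flip position 4: 1100001 → 1101001
Read data bits from positions 3,5,6,7: 0001

0001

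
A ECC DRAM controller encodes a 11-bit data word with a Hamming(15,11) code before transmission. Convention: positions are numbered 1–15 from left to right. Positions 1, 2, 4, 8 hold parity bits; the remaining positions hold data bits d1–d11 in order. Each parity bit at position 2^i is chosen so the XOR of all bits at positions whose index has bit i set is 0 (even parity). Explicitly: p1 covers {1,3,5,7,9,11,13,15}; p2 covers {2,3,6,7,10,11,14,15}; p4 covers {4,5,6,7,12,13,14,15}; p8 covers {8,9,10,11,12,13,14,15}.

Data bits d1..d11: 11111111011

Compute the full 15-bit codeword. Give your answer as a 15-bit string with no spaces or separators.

011011101111011

Place data at non-parity positions: p1 p2 1 p4 1 1 1 p8 1 1 1 1 0 1 1
p1 (pos 1,3,5,7,9,11,13,15): XOR of data positions = 1⊕1⊕1⊕1⊕1⊕0⊕1 = 0
p2 (pos 2,3,6,7,10,11,14,15): XOR of data positions = 1⊕1⊕1⊕1⊕1⊕1⊕1 = 1
p4 (pos 4,5,6,7,12,13,14,15): XOR of data positions = 1⊕1⊕1⊕1⊕0⊕1⊕1 = 0
p8 (pos 8,9,10,11,12,13,14,15): XOR of data positions = 1⊕1⊕1⊕1⊕0⊕1⊕1 = 0
Codeword: 011011101111011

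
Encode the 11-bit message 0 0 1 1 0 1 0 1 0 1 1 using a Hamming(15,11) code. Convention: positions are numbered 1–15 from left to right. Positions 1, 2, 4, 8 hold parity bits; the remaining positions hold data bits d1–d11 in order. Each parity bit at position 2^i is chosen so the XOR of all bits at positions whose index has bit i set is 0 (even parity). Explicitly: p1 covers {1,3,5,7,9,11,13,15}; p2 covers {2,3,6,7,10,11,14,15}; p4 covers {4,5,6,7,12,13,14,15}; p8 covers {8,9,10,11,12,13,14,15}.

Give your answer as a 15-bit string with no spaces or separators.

Place data at non-parity positions: p1 p2 0 p4 0 1 1 p8 0 1 0 1 0 1 1
p1 (pos 1,3,5,7,9,11,13,15): XOR of data positions = 0⊕0⊕1⊕0⊕0⊕0⊕1 = 0
p2 (pos 2,3,6,7,10,11,14,15): XOR of data positions = 0⊕1⊕1⊕1⊕0⊕1⊕1 = 1
p4 (pos 4,5,6,7,12,13,14,15): XOR of data positions = 0⊕1⊕1⊕1⊕0⊕1⊕1 = 1
p8 (pos 8,9,10,11,12,13,14,15): XOR of data positions = 0⊕1⊕0⊕1⊕0⊕1⊕1 = 0
Codeword: 010101100101011

010101100101011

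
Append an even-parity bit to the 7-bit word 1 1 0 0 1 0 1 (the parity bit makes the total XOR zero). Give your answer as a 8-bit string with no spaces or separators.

11001010

XOR of the 7 data bits: 1⊕1⊕0⊕0⊕1⊕0⊕1 = 0
Parity bit = 0 (so all 8 bits XOR to 0).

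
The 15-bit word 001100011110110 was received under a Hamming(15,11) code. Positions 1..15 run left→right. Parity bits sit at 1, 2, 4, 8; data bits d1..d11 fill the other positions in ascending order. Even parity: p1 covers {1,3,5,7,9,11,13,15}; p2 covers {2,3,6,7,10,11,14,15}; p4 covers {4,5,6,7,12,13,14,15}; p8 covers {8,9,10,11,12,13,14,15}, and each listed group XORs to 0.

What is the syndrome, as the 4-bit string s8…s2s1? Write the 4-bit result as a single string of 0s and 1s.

0100

s1 (pos 1,3,5,7,9,11,13,15): 0⊕1⊕0⊕0⊕1⊕1⊕1⊕0 = 0
s2 (pos 2,3,6,7,10,11,14,15): 0⊕1⊕0⊕0⊕1⊕1⊕1⊕0 = 0
s4 (pos 4,5,6,7,12,13,14,15): 1⊕0⊕0⊕0⊕0⊕1⊕1⊕0 = 1
s8 (pos 8,9,10,11,12,13,14,15): 1⊕1⊕1⊕1⊕0⊕1⊕1⊕0 = 0
Syndrome s8…s1 = 0100 → error at position 4.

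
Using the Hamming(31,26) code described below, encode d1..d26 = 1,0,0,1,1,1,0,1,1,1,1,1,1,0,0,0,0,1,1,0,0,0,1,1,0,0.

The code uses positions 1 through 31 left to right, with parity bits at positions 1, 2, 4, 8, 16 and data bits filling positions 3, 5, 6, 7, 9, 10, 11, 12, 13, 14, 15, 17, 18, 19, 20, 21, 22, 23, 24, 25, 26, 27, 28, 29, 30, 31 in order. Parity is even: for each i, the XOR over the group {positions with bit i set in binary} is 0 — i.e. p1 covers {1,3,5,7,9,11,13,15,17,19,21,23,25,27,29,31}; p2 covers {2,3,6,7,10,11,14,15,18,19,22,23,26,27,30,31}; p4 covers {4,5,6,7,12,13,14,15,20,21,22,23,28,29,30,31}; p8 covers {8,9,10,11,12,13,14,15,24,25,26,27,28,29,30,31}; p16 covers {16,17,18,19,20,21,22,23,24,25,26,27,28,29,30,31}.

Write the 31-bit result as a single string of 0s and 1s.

0110001111011110110000110001100

Place data at non-parity positions: p1 p2 1 p4 0 0 1 p8 1 1 0 1 1 1 1 p16 1 1 0 0 0 0 1 1 0 0 0 1 1 0 0
p1 (pos 1,3,5,7,9,11,13,15,17,19,21,23,25,27,29,31): XOR of data positions = 1⊕0⊕1⊕1⊕0⊕1⊕1⊕1⊕0⊕0⊕1⊕0⊕0⊕1⊕0 = 0
p2 (pos 2,3,6,7,10,11,14,15,18,19,22,23,26,27,30,31): XOR of data positions = 1⊕0⊕1⊕1⊕0⊕1⊕1⊕1⊕0⊕0⊕1⊕0⊕0⊕0⊕0 = 1
p4 (pos 4,5,6,7,12,13,14,15,20,21,22,23,28,29,30,31): XOR of data positions = 0⊕0⊕1⊕1⊕1⊕1⊕1⊕0⊕0⊕0⊕1⊕1⊕1⊕0⊕0 = 0
p8 (pos 8,9,10,11,12,13,14,15,24,25,26,27,28,29,30,31): XOR of data positions = 1⊕1⊕0⊕1⊕1⊕1⊕1⊕1⊕0⊕0⊕0⊕1⊕1⊕0⊕0 = 1
p16 (pos 16,17,18,19,20,21,22,23,24,25,26,27,28,29,30,31): XOR of data positions = 1⊕1⊕0⊕0⊕0⊕0⊕1⊕1⊕0⊕0⊕0⊕1⊕1⊕0⊕0 = 0
Codeword: 0110001111011110110000110001100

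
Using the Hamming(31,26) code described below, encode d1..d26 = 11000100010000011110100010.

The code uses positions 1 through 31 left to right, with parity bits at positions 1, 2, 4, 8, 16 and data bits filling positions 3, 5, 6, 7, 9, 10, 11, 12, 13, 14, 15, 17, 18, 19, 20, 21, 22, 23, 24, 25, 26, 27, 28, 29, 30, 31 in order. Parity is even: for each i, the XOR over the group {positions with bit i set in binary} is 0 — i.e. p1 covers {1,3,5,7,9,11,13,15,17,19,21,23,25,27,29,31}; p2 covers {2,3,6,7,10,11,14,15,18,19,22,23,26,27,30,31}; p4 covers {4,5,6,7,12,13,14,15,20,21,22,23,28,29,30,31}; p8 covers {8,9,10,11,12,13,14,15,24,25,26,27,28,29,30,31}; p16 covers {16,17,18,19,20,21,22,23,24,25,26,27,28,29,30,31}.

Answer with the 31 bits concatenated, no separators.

Place data at non-parity positions: p1 p2 1 p4 1 0 0 p8 0 1 0 0 0 1 0 p16 0 0 0 0 1 1 1 1 0 1 0 0 0 1 0
p1 (pos 1,3,5,7,9,11,13,15,17,19,21,23,25,27,29,31): XOR of data positions = 1⊕1⊕0⊕0⊕0⊕0⊕0⊕0⊕0⊕1⊕1⊕0⊕0⊕0⊕0 = 0
p2 (pos 2,3,6,7,10,11,14,15,18,19,22,23,26,27,30,31): XOR of data positions = 1⊕0⊕0⊕1⊕0⊕1⊕0⊕0⊕0⊕1⊕1⊕1⊕0⊕1⊕0 = 1
p4 (pos 4,5,6,7,12,13,14,15,20,21,22,23,28,29,30,31): XOR of data positions = 1⊕0⊕0⊕0⊕0⊕1⊕0⊕0⊕1⊕1⊕1⊕0⊕0⊕1⊕0 = 0
p8 (pos 8,9,10,11,12,13,14,15,24,25,26,27,28,29,30,31): XOR of data positions = 0⊕1⊕0⊕0⊕0⊕1⊕0⊕1⊕0⊕1⊕0⊕0⊕0⊕1⊕0 = 1
p16 (pos 16,17,18,19,20,21,22,23,24,25,26,27,28,29,30,31): XOR of data positions = 0⊕0⊕0⊕0⊕1⊕1⊕1⊕1⊕0⊕1⊕0⊕0⊕0⊕1⊕0 = 0
Codeword: 0110100101000100000011110100010

0110100101000100000011110100010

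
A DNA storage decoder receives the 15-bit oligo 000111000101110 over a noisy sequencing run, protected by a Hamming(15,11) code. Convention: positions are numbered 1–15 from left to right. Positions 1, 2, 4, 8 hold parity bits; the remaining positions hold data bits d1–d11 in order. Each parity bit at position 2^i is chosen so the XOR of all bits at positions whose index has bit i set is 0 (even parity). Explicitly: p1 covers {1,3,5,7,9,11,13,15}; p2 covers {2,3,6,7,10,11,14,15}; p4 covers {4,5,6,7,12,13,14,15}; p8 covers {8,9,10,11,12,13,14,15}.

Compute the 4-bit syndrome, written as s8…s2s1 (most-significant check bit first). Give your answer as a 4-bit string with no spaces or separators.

s1 (pos 1,3,5,7,9,11,13,15): 0⊕0⊕1⊕0⊕0⊕0⊕1⊕0 = 0
s2 (pos 2,3,6,7,10,11,14,15): 0⊕0⊕1⊕0⊕1⊕0⊕1⊕0 = 1
s4 (pos 4,5,6,7,12,13,14,15): 1⊕1⊕1⊕0⊕1⊕1⊕1⊕0 = 0
s8 (pos 8,9,10,11,12,13,14,15): 0⊕0⊕1⊕0⊕1⊕1⊕1⊕0 = 0
Syndrome s8…s1 = 0010 → error at position 2.

0010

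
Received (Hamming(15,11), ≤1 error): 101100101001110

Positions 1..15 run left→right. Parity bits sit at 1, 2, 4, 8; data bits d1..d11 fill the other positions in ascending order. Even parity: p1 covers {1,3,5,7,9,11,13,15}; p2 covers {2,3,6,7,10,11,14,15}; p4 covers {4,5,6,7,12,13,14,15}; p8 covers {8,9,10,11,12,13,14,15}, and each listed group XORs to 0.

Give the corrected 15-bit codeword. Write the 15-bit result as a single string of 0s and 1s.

101100001001110

s1 (pos 1,3,5,7,9,11,13,15): 1⊕1⊕0⊕1⊕1⊕0⊕1⊕0 = 1
s2 (pos 2,3,6,7,10,11,14,15): 0⊕1⊕0⊕1⊕0⊕0⊕1⊕0 = 1
s4 (pos 4,5,6,7,12,13,14,15): 1⊕0⊕0⊕1⊕1⊕1⊕1⊕0 = 1
s8 (pos 8,9,10,11,12,13,14,15): 0⊕1⊕0⊕0⊕1⊕1⊕1⊕0 = 0
Syndrome s8…s1 = 0111 → error at position 7.
Flip position 7: 101100101001110 → 101100001001110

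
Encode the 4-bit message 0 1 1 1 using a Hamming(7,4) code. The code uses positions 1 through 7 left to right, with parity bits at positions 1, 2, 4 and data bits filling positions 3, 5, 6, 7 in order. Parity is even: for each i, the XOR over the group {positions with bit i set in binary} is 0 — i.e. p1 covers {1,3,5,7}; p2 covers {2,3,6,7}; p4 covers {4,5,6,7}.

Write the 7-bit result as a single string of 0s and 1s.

0001111

Place data at non-parity positions: p1 p2 0 p4 1 1 1
p1 (pos 1,3,5,7): XOR of data positions = 0⊕1⊕1 = 0
p2 (pos 2,3,6,7): XOR of data positions = 0⊕1⊕1 = 0
p4 (pos 4,5,6,7): XOR of data positions = 1⊕1⊕1 = 1
Codeword: 0001111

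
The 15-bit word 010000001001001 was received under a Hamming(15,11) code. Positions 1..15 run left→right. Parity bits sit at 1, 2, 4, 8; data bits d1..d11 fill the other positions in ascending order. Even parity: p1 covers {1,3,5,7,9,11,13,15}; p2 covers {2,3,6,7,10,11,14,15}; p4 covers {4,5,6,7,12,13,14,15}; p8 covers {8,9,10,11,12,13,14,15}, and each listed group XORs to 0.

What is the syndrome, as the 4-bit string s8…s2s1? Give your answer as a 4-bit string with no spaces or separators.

1000

s1 (pos 1,3,5,7,9,11,13,15): 0⊕0⊕0⊕0⊕1⊕0⊕0⊕1 = 0
s2 (pos 2,3,6,7,10,11,14,15): 1⊕0⊕0⊕0⊕0⊕0⊕0⊕1 = 0
s4 (pos 4,5,6,7,12,13,14,15): 0⊕0⊕0⊕0⊕1⊕0⊕0⊕1 = 0
s8 (pos 8,9,10,11,12,13,14,15): 0⊕1⊕0⊕0⊕1⊕0⊕0⊕1 = 1
Syndrome s8…s1 = 1000 → error at position 8.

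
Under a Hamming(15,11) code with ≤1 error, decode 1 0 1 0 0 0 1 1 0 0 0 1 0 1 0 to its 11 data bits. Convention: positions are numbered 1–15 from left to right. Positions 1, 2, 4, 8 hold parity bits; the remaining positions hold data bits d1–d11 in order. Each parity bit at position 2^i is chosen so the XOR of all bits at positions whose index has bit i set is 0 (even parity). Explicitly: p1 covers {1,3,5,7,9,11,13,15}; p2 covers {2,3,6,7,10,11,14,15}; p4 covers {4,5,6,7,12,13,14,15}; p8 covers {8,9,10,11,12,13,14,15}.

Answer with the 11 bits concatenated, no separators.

s1 (pos 1,3,5,7,9,11,13,15): 1⊕1⊕0⊕1⊕0⊕0⊕0⊕0 = 1
s2 (pos 2,3,6,7,10,11,14,15): 0⊕1⊕0⊕1⊕0⊕0⊕1⊕0 = 1
s4 (pos 4,5,6,7,12,13,14,15): 0⊕0⊕0⊕1⊕1⊕0⊕1⊕0 = 1
s8 (pos 8,9,10,11,12,13,14,15): 1⊕0⊕0⊕0⊕1⊕0⊕1⊕0 = 1
Syndrome s8…s1 = 1111 → error at position 15.
Flip position 15: 101000110001010 → 101000110001011
Read data bits from positions 3,5,6,7,9,10,11,12,13,14,15: 10010001011

10010001011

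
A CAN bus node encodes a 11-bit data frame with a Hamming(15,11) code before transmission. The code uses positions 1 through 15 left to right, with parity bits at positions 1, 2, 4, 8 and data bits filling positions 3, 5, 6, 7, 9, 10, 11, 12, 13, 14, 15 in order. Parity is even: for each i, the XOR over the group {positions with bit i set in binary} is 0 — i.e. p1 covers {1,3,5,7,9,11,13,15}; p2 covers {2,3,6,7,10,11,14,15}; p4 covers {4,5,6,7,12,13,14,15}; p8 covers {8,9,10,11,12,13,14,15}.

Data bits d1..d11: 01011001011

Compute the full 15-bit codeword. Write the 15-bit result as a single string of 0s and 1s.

Place data at non-parity positions: p1 p2 0 p4 1 0 1 p8 1 0 0 1 0 1 1
p1 (pos 1,3,5,7,9,11,13,15): XOR of data positions = 0⊕1⊕1⊕1⊕0⊕0⊕1 = 0
p2 (pos 2,3,6,7,10,11,14,15): XOR of data positions = 0⊕0⊕1⊕0⊕0⊕1⊕1 = 1
p4 (pos 4,5,6,7,12,13,14,15): XOR of data positions = 1⊕0⊕1⊕1⊕0⊕1⊕1 = 1
p8 (pos 8,9,10,11,12,13,14,15): XOR of data positions = 1⊕0⊕0⊕1⊕0⊕1⊕1 = 0
Codeword: 010110101001011

010110101001011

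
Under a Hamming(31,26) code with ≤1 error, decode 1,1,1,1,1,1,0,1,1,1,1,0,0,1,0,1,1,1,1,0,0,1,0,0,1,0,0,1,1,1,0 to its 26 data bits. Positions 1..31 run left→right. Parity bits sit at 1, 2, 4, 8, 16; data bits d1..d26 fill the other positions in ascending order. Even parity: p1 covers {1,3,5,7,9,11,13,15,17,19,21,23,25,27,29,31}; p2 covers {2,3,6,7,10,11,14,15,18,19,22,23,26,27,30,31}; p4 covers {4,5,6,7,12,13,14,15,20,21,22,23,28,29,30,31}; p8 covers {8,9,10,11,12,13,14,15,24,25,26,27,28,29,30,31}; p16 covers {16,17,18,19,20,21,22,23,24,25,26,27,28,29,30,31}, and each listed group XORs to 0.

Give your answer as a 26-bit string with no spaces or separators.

s1 (pos 1,3,5,7,9,11,13,15,17,19,21,23,25,27,29,31): 1⊕1⊕1⊕0⊕1⊕1⊕0⊕0⊕1⊕1⊕0⊕0⊕1⊕0⊕1⊕0 = 1
s2 (pos 2,3,6,7,10,11,14,15,18,19,22,23,26,27,30,31): 1⊕1⊕1⊕0⊕1⊕1⊕1⊕0⊕1⊕1⊕1⊕0⊕0⊕0⊕1⊕0 = 0
s4 (pos 4,5,6,7,12,13,14,15,20,21,22,23,28,29,30,31): 1⊕1⊕1⊕0⊕0⊕0⊕1⊕0⊕0⊕0⊕1⊕0⊕1⊕1⊕1⊕0 = 0
s8 (pos 8,9,10,11,12,13,14,15,24,25,26,27,28,29,30,31): 1⊕1⊕1⊕1⊕0⊕0⊕1⊕0⊕0⊕1⊕0⊕0⊕1⊕1⊕1⊕0 = 1
s16 (pos 16,17,18,19,20,21,22,23,24,25,26,27,28,29,30,31): 1⊕1⊕1⊕1⊕0⊕0⊕1⊕0⊕0⊕1⊕0⊕0⊕1⊕1⊕1⊕0 = 1
Syndrome s16…s1 = 11001 → error at position 25.
Flip position 25: 1111110111100101111001001001110 → 1111110111100101111001000001110
Read data bits from positions 3,5,6,7,9,10,11,12,13,14,15,17,18,19,20,21,22,23,24,25,26,27,28,29,30,31: 11101110010111001000001110

11101110010111001000001110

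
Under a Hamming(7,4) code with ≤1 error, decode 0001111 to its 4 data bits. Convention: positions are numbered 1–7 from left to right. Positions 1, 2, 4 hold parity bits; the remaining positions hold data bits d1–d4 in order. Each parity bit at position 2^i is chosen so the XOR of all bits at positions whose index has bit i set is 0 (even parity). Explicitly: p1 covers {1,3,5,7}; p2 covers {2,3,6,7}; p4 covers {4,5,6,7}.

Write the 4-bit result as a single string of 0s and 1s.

0111

s1 (pos 1,3,5,7): 0⊕0⊕1⊕1 = 0
s2 (pos 2,3,6,7): 0⊕0⊕1⊕1 = 0
s4 (pos 4,5,6,7): 1⊕1⊕1⊕1 = 0
Syndrome s4…s1 = 000 → no error.
Read data bits from positions 3,5,6,7: 0111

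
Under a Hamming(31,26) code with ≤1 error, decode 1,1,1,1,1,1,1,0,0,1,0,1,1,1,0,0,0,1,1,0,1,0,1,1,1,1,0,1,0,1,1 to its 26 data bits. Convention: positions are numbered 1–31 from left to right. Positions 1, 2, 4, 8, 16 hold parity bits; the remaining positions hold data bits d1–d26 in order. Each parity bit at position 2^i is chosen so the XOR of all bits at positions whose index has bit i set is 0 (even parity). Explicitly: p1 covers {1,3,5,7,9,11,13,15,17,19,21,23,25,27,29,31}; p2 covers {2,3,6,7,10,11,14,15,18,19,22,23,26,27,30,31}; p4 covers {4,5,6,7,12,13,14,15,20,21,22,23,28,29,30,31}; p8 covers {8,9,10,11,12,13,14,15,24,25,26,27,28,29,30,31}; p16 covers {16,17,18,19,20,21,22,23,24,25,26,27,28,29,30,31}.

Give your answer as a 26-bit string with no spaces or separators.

11110101110011010111101011

s1 (pos 1,3,5,7,9,11,13,15,17,19,21,23,25,27,29,31): 1⊕1⊕1⊕1⊕0⊕0⊕1⊕0⊕0⊕1⊕1⊕1⊕1⊕0⊕0⊕1 = 0
s2 (pos 2,3,6,7,10,11,14,15,18,19,22,23,26,27,30,31): 1⊕1⊕1⊕1⊕1⊕0⊕1⊕0⊕1⊕1⊕0⊕1⊕1⊕0⊕1⊕1 = 0
s4 (pos 4,5,6,7,12,13,14,15,20,21,22,23,28,29,30,31): 1⊕1⊕1⊕1⊕1⊕1⊕1⊕0⊕0⊕1⊕0⊕1⊕1⊕0⊕1⊕1 = 0
s8 (pos 8,9,10,11,12,13,14,15,24,25,26,27,28,29,30,31): 0⊕0⊕1⊕0⊕1⊕1⊕1⊕0⊕1⊕1⊕1⊕0⊕1⊕0⊕1⊕1 = 0
s16 (pos 16,17,18,19,20,21,22,23,24,25,26,27,28,29,30,31): 0⊕0⊕1⊕1⊕0⊕1⊕0⊕1⊕1⊕1⊕1⊕0⊕1⊕0⊕1⊕1 = 0
Syndrome s16…s1 = 00000 → no error.
Read data bits from positions 3,5,6,7,9,10,11,12,13,14,15,17,18,19,20,21,22,23,24,25,26,27,28,29,30,31: 11110101110011010111101011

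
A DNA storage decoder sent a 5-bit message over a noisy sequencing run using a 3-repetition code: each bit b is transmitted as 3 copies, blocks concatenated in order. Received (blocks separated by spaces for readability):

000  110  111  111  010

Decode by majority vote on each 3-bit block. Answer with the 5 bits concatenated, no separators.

Block 1 (000): 0 ones → 0
Block 2 (110): 2 ones → 1
Block 3 (111): 3 ones → 1
Block 4 (111): 3 ones → 1
Block 5 (010): 1 one → 0

01110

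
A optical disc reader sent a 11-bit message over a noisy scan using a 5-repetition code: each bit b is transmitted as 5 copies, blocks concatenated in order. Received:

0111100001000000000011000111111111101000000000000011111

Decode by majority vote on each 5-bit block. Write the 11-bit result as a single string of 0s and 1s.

Block 1 (01111): 4 ones → 1
Block 2 (00001): 1 one → 0
Block 3 (00000): 0 ones → 0
Block 4 (00000): 0 ones → 0
Block 5 (11000): 2 ones → 0
Block 6 (11111): 5 ones → 1
Block 7 (11111): 5 ones → 1
Block 8 (01000): 1 one → 0
Block 9 (00000): 0 ones → 0
Block 10 (00000): 0 ones → 0
Block 11 (11111): 5 ones → 1

10000110001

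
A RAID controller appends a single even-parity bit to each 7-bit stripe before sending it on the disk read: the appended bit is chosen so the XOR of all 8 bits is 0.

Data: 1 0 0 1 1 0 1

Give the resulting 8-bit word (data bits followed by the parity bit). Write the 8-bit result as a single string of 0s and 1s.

10011010

XOR of the 7 data bits: 1⊕0⊕0⊕1⊕1⊕0⊕1 = 0
Parity bit = 0 (so all 8 bits XOR to 0).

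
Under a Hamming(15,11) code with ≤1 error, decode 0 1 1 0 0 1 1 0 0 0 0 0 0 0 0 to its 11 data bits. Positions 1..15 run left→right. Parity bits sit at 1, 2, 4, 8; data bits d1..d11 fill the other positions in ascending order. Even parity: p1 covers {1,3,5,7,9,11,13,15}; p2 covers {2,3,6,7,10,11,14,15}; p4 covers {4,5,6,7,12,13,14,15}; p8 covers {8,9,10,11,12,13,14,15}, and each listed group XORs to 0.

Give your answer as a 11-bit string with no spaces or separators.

10110000000

s1 (pos 1,3,5,7,9,11,13,15): 0⊕1⊕0⊕1⊕0⊕0⊕0⊕0 = 0
s2 (pos 2,3,6,7,10,11,14,15): 1⊕1⊕1⊕1⊕0⊕0⊕0⊕0 = 0
s4 (pos 4,5,6,7,12,13,14,15): 0⊕0⊕1⊕1⊕0⊕0⊕0⊕0 = 0
s8 (pos 8,9,10,11,12,13,14,15): 0⊕0⊕0⊕0⊕0⊕0⊕0⊕0 = 0
Syndrome s8…s1 = 0000 → no error.
Read data bits from positions 3,5,6,7,9,10,11,12,13,14,15: 10110000000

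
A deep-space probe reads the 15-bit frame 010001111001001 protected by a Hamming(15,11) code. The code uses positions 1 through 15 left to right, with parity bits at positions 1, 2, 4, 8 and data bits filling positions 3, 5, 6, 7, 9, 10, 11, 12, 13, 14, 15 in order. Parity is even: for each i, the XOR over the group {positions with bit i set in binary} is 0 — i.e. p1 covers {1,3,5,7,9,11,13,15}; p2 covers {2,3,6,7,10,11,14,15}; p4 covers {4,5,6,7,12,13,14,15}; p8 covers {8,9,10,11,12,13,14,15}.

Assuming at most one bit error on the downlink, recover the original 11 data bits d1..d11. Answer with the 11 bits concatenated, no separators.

00111001001

s1 (pos 1,3,5,7,9,11,13,15): 0⊕0⊕0⊕1⊕1⊕0⊕0⊕1 = 1
s2 (pos 2,3,6,7,10,11,14,15): 1⊕0⊕1⊕1⊕0⊕0⊕0⊕1 = 0
s4 (pos 4,5,6,7,12,13,14,15): 0⊕0⊕1⊕1⊕1⊕0⊕0⊕1 = 0
s8 (pos 8,9,10,11,12,13,14,15): 1⊕1⊕0⊕0⊕1⊕0⊕0⊕1 = 0
Syndrome s8…s1 = 0001 → error at position 1.
Flip position 1: 010001111001001 → 110001111001001
Read data bits from positions 3,5,6,7,9,10,11,12,13,14,15: 00111001001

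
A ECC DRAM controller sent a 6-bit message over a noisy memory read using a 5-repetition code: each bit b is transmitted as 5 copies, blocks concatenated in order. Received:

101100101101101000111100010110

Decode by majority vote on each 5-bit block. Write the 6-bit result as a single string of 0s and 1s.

Block 1 (10110): 3 ones → 1
Block 2 (01011): 3 ones → 1
Block 3 (01101): 3 ones → 1
Block 4 (00011): 2 ones → 0
Block 5 (11000): 2 ones → 0
Block 6 (10110): 3 ones → 1

111001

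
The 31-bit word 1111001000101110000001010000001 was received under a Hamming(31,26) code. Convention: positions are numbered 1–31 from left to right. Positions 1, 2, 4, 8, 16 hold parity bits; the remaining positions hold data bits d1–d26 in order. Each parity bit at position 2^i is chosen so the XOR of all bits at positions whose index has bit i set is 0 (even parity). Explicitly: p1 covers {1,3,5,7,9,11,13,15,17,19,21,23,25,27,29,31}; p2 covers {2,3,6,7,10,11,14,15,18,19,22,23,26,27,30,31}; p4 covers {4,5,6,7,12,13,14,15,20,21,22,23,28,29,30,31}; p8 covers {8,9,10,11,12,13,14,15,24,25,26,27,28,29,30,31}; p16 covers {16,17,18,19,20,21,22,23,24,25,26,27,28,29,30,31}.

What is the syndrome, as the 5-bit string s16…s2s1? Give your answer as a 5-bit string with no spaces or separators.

s1 (pos 1,3,5,7,9,11,13,15,17,19,21,23,25,27,29,31): 1⊕1⊕0⊕1⊕0⊕1⊕1⊕1⊕0⊕0⊕0⊕0⊕0⊕0⊕0⊕1 = 1
s2 (pos 2,3,6,7,10,11,14,15,18,19,22,23,26,27,30,31): 1⊕1⊕0⊕1⊕0⊕1⊕1⊕1⊕0⊕0⊕1⊕0⊕0⊕0⊕0⊕1 = 0
s4 (pos 4,5,6,7,12,13,14,15,20,21,22,23,28,29,30,31): 1⊕0⊕0⊕1⊕0⊕1⊕1⊕1⊕0⊕0⊕1⊕0⊕0⊕0⊕0⊕1 = 1
s8 (pos 8,9,10,11,12,13,14,15,24,25,26,27,28,29,30,31): 0⊕0⊕0⊕1⊕0⊕1⊕1⊕1⊕1⊕0⊕0⊕0⊕0⊕0⊕0⊕1 = 0
s16 (pos 16,17,18,19,20,21,22,23,24,25,26,27,28,29,30,31): 0⊕0⊕0⊕0⊕0⊕0⊕1⊕0⊕1⊕0⊕0⊕0⊕0⊕0⊕0⊕1 = 1
Syndrome s16…s1 = 10101 → error at position 21.

10101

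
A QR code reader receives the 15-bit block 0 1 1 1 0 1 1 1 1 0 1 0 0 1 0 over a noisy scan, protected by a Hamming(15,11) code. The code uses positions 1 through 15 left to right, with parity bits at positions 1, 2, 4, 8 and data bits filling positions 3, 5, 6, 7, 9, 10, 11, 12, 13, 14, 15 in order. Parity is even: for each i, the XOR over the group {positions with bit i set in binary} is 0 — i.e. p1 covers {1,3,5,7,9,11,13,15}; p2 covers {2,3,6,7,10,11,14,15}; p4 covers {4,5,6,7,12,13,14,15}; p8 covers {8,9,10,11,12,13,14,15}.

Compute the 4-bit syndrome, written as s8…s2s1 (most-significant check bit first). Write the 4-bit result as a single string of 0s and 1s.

0000

s1 (pos 1,3,5,7,9,11,13,15): 0⊕1⊕0⊕1⊕1⊕1⊕0⊕0 = 0
s2 (pos 2,3,6,7,10,11,14,15): 1⊕1⊕1⊕1⊕0⊕1⊕1⊕0 = 0
s4 (pos 4,5,6,7,12,13,14,15): 1⊕0⊕1⊕1⊕0⊕0⊕1⊕0 = 0
s8 (pos 8,9,10,11,12,13,14,15): 1⊕1⊕0⊕1⊕0⊕0⊕1⊕0 = 0
Syndrome s8…s1 = 0000 → no error.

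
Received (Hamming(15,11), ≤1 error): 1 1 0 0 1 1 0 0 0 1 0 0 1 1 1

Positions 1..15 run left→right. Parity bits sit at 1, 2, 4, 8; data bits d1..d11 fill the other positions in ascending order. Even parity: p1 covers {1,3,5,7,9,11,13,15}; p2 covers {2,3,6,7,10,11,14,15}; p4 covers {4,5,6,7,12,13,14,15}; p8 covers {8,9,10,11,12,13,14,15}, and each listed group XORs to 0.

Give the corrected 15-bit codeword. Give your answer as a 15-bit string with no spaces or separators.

s1 (pos 1,3,5,7,9,11,13,15): 1⊕0⊕1⊕0⊕0⊕0⊕1⊕1 = 0
s2 (pos 2,3,6,7,10,11,14,15): 1⊕0⊕1⊕0⊕1⊕0⊕1⊕1 = 1
s4 (pos 4,5,6,7,12,13,14,15): 0⊕1⊕1⊕0⊕0⊕1⊕1⊕1 = 1
s8 (pos 8,9,10,11,12,13,14,15): 0⊕0⊕1⊕0⊕0⊕1⊕1⊕1 = 0
Syndrome s8…s1 = 0110 → error at position 6.
Flip position 6: 110011000100111 → 110010000100111

110010000100111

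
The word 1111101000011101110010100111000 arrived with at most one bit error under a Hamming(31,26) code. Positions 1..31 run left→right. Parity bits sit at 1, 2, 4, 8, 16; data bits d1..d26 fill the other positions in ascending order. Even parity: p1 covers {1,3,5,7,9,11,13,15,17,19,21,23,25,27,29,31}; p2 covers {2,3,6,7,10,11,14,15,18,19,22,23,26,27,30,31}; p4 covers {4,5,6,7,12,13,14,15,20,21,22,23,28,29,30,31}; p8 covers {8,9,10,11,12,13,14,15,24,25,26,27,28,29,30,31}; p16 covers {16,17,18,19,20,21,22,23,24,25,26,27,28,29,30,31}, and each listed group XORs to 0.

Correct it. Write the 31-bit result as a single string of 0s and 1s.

1111001000011101110010100111000

s1 (pos 1,3,5,7,9,11,13,15,17,19,21,23,25,27,29,31): 1⊕1⊕1⊕1⊕0⊕0⊕1⊕0⊕1⊕0⊕1⊕1⊕0⊕1⊕0⊕0 = 1
s2 (pos 2,3,6,7,10,11,14,15,18,19,22,23,26,27,30,31): 1⊕1⊕0⊕1⊕0⊕0⊕1⊕0⊕1⊕0⊕0⊕1⊕1⊕1⊕0⊕0 = 0
s4 (pos 4,5,6,7,12,13,14,15,20,21,22,23,28,29,30,31): 1⊕1⊕0⊕1⊕1⊕1⊕1⊕0⊕0⊕1⊕0⊕1⊕1⊕0⊕0⊕0 = 1
s8 (pos 8,9,10,11,12,13,14,15,24,25,26,27,28,29,30,31): 0⊕0⊕0⊕0⊕1⊕1⊕1⊕0⊕0⊕0⊕1⊕1⊕1⊕0⊕0⊕0 = 0
s16 (pos 16,17,18,19,20,21,22,23,24,25,26,27,28,29,30,31): 1⊕1⊕1⊕0⊕0⊕1⊕0⊕1⊕0⊕0⊕1⊕1⊕1⊕0⊕0⊕0 = 0
Syndrome s16…s1 = 00101 → error at position 5.
Flip position 5: 1111101000011101110010100111000 → 1111001000011101110010100111000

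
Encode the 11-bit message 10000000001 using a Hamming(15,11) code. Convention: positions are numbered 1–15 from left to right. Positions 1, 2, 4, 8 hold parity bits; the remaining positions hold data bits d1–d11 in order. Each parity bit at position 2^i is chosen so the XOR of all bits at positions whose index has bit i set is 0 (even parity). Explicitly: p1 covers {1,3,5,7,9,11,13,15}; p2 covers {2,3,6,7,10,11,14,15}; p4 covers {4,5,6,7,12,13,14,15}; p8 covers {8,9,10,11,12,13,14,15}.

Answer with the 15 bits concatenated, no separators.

001100010000001

Place data at non-parity positions: p1 p2 1 p4 0 0 0 p8 0 0 0 0 0 0 1
p1 (pos 1,3,5,7,9,11,13,15): XOR of data positions = 1⊕0⊕0⊕0⊕0⊕0⊕1 = 0
p2 (pos 2,3,6,7,10,11,14,15): XOR of data positions = 1⊕0⊕0⊕0⊕0⊕0⊕1 = 0
p4 (pos 4,5,6,7,12,13,14,15): XOR of data positions = 0⊕0⊕0⊕0⊕0⊕0⊕1 = 1
p8 (pos 8,9,10,11,12,13,14,15): XOR of data positions = 0⊕0⊕0⊕0⊕0⊕0⊕1 = 1
Codeword: 001100010000001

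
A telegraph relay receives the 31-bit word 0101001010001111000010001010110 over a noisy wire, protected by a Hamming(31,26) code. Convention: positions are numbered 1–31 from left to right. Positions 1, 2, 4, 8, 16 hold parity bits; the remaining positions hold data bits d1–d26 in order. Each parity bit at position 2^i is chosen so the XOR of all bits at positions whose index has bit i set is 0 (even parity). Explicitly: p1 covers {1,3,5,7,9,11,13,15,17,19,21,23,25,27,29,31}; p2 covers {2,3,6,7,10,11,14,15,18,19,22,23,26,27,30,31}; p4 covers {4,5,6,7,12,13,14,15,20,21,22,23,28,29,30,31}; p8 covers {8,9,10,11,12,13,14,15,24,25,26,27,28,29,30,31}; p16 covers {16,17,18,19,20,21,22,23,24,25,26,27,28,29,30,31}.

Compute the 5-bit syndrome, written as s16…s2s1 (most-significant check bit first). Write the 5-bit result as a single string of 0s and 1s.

s1 (pos 1,3,5,7,9,11,13,15,17,19,21,23,25,27,29,31): 0⊕0⊕0⊕1⊕1⊕0⊕1⊕1⊕0⊕0⊕1⊕0⊕1⊕1⊕1⊕0 = 0
s2 (pos 2,3,6,7,10,11,14,15,18,19,22,23,26,27,30,31): 1⊕0⊕0⊕1⊕0⊕0⊕1⊕1⊕0⊕0⊕0⊕0⊕0⊕1⊕1⊕0 = 0
s4 (pos 4,5,6,7,12,13,14,15,20,21,22,23,28,29,30,31): 1⊕0⊕0⊕1⊕0⊕1⊕1⊕1⊕0⊕1⊕0⊕0⊕0⊕1⊕1⊕0 = 0
s8 (pos 8,9,10,11,12,13,14,15,24,25,26,27,28,29,30,31): 0⊕1⊕0⊕0⊕0⊕1⊕1⊕1⊕0⊕1⊕0⊕1⊕0⊕1⊕1⊕0 = 0
s16 (pos 16,17,18,19,20,21,22,23,24,25,26,27,28,29,30,31): 1⊕0⊕0⊕0⊕0⊕1⊕0⊕0⊕0⊕1⊕0⊕1⊕0⊕1⊕1⊕0 = 0
Syndrome s16…s1 = 00000 → no error.

00000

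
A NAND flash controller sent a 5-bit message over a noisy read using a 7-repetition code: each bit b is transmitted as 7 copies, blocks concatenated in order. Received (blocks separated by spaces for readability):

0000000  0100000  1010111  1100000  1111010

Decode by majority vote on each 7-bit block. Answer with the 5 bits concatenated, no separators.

00101

Block 1 (0000000): 0 ones → 0
Block 2 (0100000): 1 one → 0
Block 3 (1010111): 5 ones → 1
Block 4 (1100000): 2 ones → 0
Block 5 (1111010): 5 ones → 1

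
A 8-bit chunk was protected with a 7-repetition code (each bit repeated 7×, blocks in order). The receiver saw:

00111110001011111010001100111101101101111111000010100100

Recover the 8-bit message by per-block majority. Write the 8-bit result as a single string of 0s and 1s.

10111100

Block 1 (0011111): 5 ones → 1
Block 2 (0001011): 3 ones → 0
Block 3 (1110100): 4 ones → 1
Block 4 (0110011): 4 ones → 1
Block 5 (1101101): 5 ones → 1
Block 6 (1011111): 6 ones → 1
Block 7 (1100001): 3 ones → 0
Block 8 (0100100): 2 ones → 0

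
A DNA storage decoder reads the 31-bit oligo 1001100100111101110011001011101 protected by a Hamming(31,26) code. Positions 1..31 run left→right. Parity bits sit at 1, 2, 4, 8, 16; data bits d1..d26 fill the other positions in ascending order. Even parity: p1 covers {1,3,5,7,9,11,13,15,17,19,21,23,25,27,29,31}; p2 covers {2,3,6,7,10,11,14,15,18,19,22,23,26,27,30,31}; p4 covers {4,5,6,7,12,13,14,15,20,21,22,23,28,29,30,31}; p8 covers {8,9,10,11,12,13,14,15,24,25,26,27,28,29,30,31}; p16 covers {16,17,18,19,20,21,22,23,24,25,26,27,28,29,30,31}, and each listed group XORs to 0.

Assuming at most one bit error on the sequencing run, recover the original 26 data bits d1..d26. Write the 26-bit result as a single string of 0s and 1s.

s1 (pos 1,3,5,7,9,11,13,15,17,19,21,23,25,27,29,31): 1⊕0⊕1⊕0⊕0⊕1⊕1⊕0⊕1⊕0⊕1⊕0⊕1⊕1⊕1⊕1 = 0
s2 (pos 2,3,6,7,10,11,14,15,18,19,22,23,26,27,30,31): 0⊕0⊕0⊕0⊕0⊕1⊕1⊕0⊕1⊕0⊕1⊕0⊕0⊕1⊕0⊕1 = 0
s4 (pos 4,5,6,7,12,13,14,15,20,21,22,23,28,29,30,31): 1⊕1⊕0⊕0⊕1⊕1⊕1⊕0⊕0⊕1⊕1⊕0⊕1⊕1⊕0⊕1 = 0
s8 (pos 8,9,10,11,12,13,14,15,24,25,26,27,28,29,30,31): 1⊕0⊕0⊕1⊕1⊕1⊕1⊕0⊕0⊕1⊕0⊕1⊕1⊕1⊕0⊕1 = 0
s16 (pos 16,17,18,19,20,21,22,23,24,25,26,27,28,29,30,31): 1⊕1⊕1⊕0⊕0⊕1⊕1⊕0⊕0⊕1⊕0⊕1⊕1⊕1⊕0⊕1 = 0
Syndrome s16…s1 = 00000 → no error.
Read data bits from positions 3,5,6,7,9,10,11,12,13,14,15,17,18,19,20,21,22,23,24,25,26,27,28,29,30,31: 01000011110110011001011101

01000011110110011001011101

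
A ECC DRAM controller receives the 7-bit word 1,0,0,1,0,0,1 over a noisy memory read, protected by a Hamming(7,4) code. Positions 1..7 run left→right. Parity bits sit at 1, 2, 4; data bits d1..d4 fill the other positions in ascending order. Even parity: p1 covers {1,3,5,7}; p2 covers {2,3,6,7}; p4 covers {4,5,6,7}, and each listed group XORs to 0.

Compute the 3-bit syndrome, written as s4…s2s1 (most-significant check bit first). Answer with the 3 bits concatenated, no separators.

s1 (pos 1,3,5,7): 1⊕0⊕0⊕1 = 0
s2 (pos 2,3,6,7): 0⊕0⊕0⊕1 = 1
s4 (pos 4,5,6,7): 1⊕0⊕0⊕1 = 0
Syndrome s4…s1 = 010 → error at position 2.

010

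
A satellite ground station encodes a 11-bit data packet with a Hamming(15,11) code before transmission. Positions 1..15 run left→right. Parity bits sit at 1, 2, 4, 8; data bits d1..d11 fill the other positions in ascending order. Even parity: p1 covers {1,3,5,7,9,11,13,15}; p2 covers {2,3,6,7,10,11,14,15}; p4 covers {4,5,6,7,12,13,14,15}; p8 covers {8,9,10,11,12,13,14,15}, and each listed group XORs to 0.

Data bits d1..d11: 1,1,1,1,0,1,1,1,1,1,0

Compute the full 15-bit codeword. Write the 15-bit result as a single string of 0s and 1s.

Place data at non-parity positions: p1 p2 1 p4 1 1 1 p8 0 1 1 1 1 1 0
p1 (pos 1,3,5,7,9,11,13,15): XOR of data positions = 1⊕1⊕1⊕0⊕1⊕1⊕0 = 1
p2 (pos 2,3,6,7,10,11,14,15): XOR of data positions = 1⊕1⊕1⊕1⊕1⊕1⊕0 = 0
p4 (pos 4,5,6,7,12,13,14,15): XOR of data positions = 1⊕1⊕1⊕1⊕1⊕1⊕0 = 0
p8 (pos 8,9,10,11,12,13,14,15): XOR of data positions = 0⊕1⊕1⊕1⊕1⊕1⊕0 = 1
Codeword: 101011110111110

101011110111110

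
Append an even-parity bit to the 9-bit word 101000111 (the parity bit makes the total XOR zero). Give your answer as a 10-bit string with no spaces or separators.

1010001111

XOR of the 9 data bits: 1⊕0⊕1⊕0⊕0⊕0⊕1⊕1⊕1 = 1
Parity bit = 1 (so all 10 bits XOR to 0).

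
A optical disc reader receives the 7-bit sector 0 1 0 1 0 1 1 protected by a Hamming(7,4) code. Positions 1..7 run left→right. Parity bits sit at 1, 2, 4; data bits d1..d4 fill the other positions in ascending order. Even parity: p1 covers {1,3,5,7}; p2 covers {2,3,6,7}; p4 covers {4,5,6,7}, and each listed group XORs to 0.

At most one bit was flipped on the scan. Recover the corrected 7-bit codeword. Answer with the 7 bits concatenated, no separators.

0101010

s1 (pos 1,3,5,7): 0⊕0⊕0⊕1 = 1
s2 (pos 2,3,6,7): 1⊕0⊕1⊕1 = 1
s4 (pos 4,5,6,7): 1⊕0⊕1⊕1 = 1
Syndrome s4…s1 = 111 → error at position 7.
Flip position 7: 0101011 → 0101010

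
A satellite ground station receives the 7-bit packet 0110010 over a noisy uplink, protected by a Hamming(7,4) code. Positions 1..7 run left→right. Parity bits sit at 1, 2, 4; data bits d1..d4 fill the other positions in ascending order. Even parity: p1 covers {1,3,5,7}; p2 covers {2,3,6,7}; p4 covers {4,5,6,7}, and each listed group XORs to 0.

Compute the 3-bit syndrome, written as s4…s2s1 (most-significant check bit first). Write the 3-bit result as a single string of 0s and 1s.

s1 (pos 1,3,5,7): 0⊕1⊕0⊕0 = 1
s2 (pos 2,3,6,7): 1⊕1⊕1⊕0 = 1
s4 (pos 4,5,6,7): 0⊕0⊕1⊕0 = 1
Syndrome s4…s1 = 111 → error at position 7.

111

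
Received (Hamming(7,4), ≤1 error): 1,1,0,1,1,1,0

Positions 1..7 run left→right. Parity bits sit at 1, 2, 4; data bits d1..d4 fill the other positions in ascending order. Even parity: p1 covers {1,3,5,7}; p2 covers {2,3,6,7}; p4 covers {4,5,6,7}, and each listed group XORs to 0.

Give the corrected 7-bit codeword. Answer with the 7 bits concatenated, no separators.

s1 (pos 1,3,5,7): 1⊕0⊕1⊕0 = 0
s2 (pos 2,3,6,7): 1⊕0⊕1⊕0 = 0
s4 (pos 4,5,6,7): 1⊕1⊕1⊕0 = 1
Syndrome s4…s1 = 100 → error at position 4.
Flip position 4: 1101110 → 1100110

1100110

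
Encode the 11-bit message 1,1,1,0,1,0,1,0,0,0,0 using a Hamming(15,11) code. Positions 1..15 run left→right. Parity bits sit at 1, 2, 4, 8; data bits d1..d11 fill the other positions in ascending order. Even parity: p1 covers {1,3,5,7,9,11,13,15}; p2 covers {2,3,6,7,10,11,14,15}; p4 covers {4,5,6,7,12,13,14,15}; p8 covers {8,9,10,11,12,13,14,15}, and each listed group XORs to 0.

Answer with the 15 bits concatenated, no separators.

011011001010000

Place data at non-parity positions: p1 p2 1 p4 1 1 0 p8 1 0 1 0 0 0 0
p1 (pos 1,3,5,7,9,11,13,15): XOR of data positions = 1⊕1⊕0⊕1⊕1⊕0⊕0 = 0
p2 (pos 2,3,6,7,10,11,14,15): XOR of data positions = 1⊕1⊕0⊕0⊕1⊕0⊕0 = 1
p4 (pos 4,5,6,7,12,13,14,15): XOR of data positions = 1⊕1⊕0⊕0⊕0⊕0⊕0 = 0
p8 (pos 8,9,10,11,12,13,14,15): XOR of data positions = 1⊕0⊕1⊕0⊕0⊕0⊕0 = 0
Codeword: 011011001010000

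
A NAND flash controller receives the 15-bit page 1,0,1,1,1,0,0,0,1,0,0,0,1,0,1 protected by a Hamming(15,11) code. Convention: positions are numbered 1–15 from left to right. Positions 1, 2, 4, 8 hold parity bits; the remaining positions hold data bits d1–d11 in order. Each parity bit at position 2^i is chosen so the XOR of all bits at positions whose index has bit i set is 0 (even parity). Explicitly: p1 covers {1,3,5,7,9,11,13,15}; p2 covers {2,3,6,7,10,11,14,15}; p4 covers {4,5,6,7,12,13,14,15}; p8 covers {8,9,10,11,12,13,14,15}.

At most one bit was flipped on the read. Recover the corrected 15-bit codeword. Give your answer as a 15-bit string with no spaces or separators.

s1 (pos 1,3,5,7,9,11,13,15): 1⊕1⊕1⊕0⊕1⊕0⊕1⊕1 = 0
s2 (pos 2,3,6,7,10,11,14,15): 0⊕1⊕0⊕0⊕0⊕0⊕0⊕1 = 0
s4 (pos 4,5,6,7,12,13,14,15): 1⊕1⊕0⊕0⊕0⊕1⊕0⊕1 = 0
s8 (pos 8,9,10,11,12,13,14,15): 0⊕1⊕0⊕0⊕0⊕1⊕0⊕1 = 1
Syndrome s8…s1 = 1000 → error at position 8.
Flip position 8: 101110001000101 → 101110011000101

101110011000101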